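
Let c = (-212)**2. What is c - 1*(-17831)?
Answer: 62775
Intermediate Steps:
c = 44944
c - 1*(-17831) = 44944 - 1*(-17831) = 44944 + 17831 = 62775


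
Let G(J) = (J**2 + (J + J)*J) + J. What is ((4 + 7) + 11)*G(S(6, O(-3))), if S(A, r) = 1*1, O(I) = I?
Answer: 88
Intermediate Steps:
S(A, r) = 1
G(J) = J + 3*J**2 (G(J) = (J**2 + (2*J)*J) + J = (J**2 + 2*J**2) + J = 3*J**2 + J = J + 3*J**2)
((4 + 7) + 11)*G(S(6, O(-3))) = ((4 + 7) + 11)*(1*(1 + 3*1)) = (11 + 11)*(1*(1 + 3)) = 22*(1*4) = 22*4 = 88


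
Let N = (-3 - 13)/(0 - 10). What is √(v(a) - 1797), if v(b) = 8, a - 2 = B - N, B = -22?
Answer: I*√1789 ≈ 42.297*I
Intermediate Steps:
N = 8/5 (N = -16/(-10) = -16*(-⅒) = 8/5 ≈ 1.6000)
a = -108/5 (a = 2 + (-22 - 1*8/5) = 2 + (-22 - 8/5) = 2 - 118/5 = -108/5 ≈ -21.600)
√(v(a) - 1797) = √(8 - 1797) = √(-1789) = I*√1789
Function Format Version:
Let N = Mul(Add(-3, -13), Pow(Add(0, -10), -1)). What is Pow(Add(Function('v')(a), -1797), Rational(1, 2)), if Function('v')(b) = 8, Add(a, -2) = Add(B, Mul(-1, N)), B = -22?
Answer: Mul(I, Pow(1789, Rational(1, 2))) ≈ Mul(42.297, I)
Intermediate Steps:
N = Rational(8, 5) (N = Mul(-16, Pow(-10, -1)) = Mul(-16, Rational(-1, 10)) = Rational(8, 5) ≈ 1.6000)
a = Rational(-108, 5) (a = Add(2, Add(-22, Mul(-1, Rational(8, 5)))) = Add(2, Add(-22, Rational(-8, 5))) = Add(2, Rational(-118, 5)) = Rational(-108, 5) ≈ -21.600)
Pow(Add(Function('v')(a), -1797), Rational(1, 2)) = Pow(Add(8, -1797), Rational(1, 2)) = Pow(-1789, Rational(1, 2)) = Mul(I, Pow(1789, Rational(1, 2)))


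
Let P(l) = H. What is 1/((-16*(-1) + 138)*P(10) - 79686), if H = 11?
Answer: -1/77992 ≈ -1.2822e-5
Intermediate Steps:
P(l) = 11
1/((-16*(-1) + 138)*P(10) - 79686) = 1/((-16*(-1) + 138)*11 - 79686) = 1/((16 + 138)*11 - 79686) = 1/(154*11 - 79686) = 1/(1694 - 79686) = 1/(-77992) = -1/77992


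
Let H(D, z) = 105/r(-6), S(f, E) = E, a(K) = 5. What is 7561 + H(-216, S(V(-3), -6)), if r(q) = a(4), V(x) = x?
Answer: 7582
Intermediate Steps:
r(q) = 5
H(D, z) = 21 (H(D, z) = 105/5 = 105*(⅕) = 21)
7561 + H(-216, S(V(-3), -6)) = 7561 + 21 = 7582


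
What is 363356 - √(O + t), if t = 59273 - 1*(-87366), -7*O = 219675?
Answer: 363356 - √5647586/7 ≈ 3.6302e+5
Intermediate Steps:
O = -219675/7 (O = -⅐*219675 = -219675/7 ≈ -31382.)
t = 146639 (t = 59273 + 87366 = 146639)
363356 - √(O + t) = 363356 - √(-219675/7 + 146639) = 363356 - √(806798/7) = 363356 - √5647586/7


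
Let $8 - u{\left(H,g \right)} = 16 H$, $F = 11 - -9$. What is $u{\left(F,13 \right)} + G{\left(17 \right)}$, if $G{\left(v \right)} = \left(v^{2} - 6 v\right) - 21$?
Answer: $-146$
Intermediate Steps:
$F = 20$ ($F = 11 + 9 = 20$)
$G{\left(v \right)} = -21 + v^{2} - 6 v$
$u{\left(H,g \right)} = 8 - 16 H$
$u{\left(F,13 \right)} + G{\left(17 \right)} = \left(8 - 320\right) - \left(123 - 289\right) = \left(8 - 320\right) - -166 = -312 + 166 = -146$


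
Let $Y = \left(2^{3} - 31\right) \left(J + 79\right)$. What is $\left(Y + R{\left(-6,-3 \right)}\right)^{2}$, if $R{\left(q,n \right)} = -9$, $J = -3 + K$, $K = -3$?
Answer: $2849344$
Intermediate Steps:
$J = -6$ ($J = -3 - 3 = -6$)
$Y = -1679$ ($Y = \left(2^{3} - 31\right) \left(-6 + 79\right) = \left(8 - 31\right) 73 = \left(-23\right) 73 = -1679$)
$\left(Y + R{\left(-6,-3 \right)}\right)^{2} = \left(-1679 - 9\right)^{2} = \left(-1688\right)^{2} = 2849344$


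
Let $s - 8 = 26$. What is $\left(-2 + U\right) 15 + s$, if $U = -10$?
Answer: $-146$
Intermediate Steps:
$s = 34$ ($s = 8 + 26 = 34$)
$\left(-2 + U\right) 15 + s = \left(-2 - 10\right) 15 + 34 = \left(-12\right) 15 + 34 = -180 + 34 = -146$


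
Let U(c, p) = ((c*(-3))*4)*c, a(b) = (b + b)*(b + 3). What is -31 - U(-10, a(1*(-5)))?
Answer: 1169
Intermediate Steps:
a(b) = 2*b*(3 + b) (a(b) = (2*b)*(3 + b) = 2*b*(3 + b))
U(c, p) = -12*c**2 (U(c, p) = (-3*c*4)*c = (-12*c)*c = -12*c**2)
-31 - U(-10, a(1*(-5))) = -31 - (-12)*(-10)**2 = -31 - (-12)*100 = -31 - 1*(-1200) = -31 + 1200 = 1169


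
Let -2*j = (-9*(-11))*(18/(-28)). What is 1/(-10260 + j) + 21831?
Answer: 6252158231/286389 ≈ 21831.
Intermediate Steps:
j = 891/28 (j = -(-9*(-11))*18/(-28)/2 = -99*18*(-1/28)/2 = -99*(-9)/(2*14) = -1/2*(-891/14) = 891/28 ≈ 31.821)
1/(-10260 + j) + 21831 = 1/(-10260 + 891/28) + 21831 = 1/(-286389/28) + 21831 = -28/286389 + 21831 = 6252158231/286389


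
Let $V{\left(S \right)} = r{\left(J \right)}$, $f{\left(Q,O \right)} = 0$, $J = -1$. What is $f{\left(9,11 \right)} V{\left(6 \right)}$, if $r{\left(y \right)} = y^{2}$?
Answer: $0$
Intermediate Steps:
$V{\left(S \right)} = 1$ ($V{\left(S \right)} = \left(-1\right)^{2} = 1$)
$f{\left(9,11 \right)} V{\left(6 \right)} = 0 \cdot 1 = 0$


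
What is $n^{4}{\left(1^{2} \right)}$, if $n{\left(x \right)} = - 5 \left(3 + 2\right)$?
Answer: $390625$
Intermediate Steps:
$n{\left(x \right)} = -25$ ($n{\left(x \right)} = \left(-5\right) 5 = -25$)
$n^{4}{\left(1^{2} \right)} = \left(-25\right)^{4} = 390625$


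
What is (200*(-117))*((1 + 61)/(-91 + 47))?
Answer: 362700/11 ≈ 32973.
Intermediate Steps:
(200*(-117))*((1 + 61)/(-91 + 47)) = -1450800/(-44) = -1450800*(-1)/44 = -23400*(-31/22) = 362700/11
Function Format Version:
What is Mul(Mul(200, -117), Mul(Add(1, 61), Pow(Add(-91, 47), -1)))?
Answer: Rational(362700, 11) ≈ 32973.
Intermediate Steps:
Mul(Mul(200, -117), Mul(Add(1, 61), Pow(Add(-91, 47), -1))) = Mul(-23400, Mul(62, Pow(-44, -1))) = Mul(-23400, Mul(62, Rational(-1, 44))) = Mul(-23400, Rational(-31, 22)) = Rational(362700, 11)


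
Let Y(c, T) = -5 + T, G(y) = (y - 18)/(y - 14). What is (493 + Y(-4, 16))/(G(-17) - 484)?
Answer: -15624/14969 ≈ -1.0438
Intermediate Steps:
G(y) = (-18 + y)/(-14 + y)
(493 + Y(-4, 16))/(G(-17) - 484) = (493 + (-5 + 16))/((-18 - 17)/(-14 - 17) - 484) = (493 + 11)/(-35/(-31) - 484) = 504/(-1/31*(-35) - 484) = 504/(35/31 - 484) = 504/(-14969/31) = 504*(-31/14969) = -15624/14969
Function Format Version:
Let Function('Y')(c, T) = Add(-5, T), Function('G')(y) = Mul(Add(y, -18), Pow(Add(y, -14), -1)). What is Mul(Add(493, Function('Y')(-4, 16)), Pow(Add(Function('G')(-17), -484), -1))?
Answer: Rational(-15624, 14969) ≈ -1.0438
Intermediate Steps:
Function('G')(y) = Mul(Pow(Add(-14, y), -1), Add(-18, y)) (Function('G')(y) = Mul(Add(-18, y), Pow(Add(-14, y), -1)) = Mul(Pow(Add(-14, y), -1), Add(-18, y)))
Mul(Add(493, Function('Y')(-4, 16)), Pow(Add(Function('G')(-17), -484), -1)) = Mul(Add(493, Add(-5, 16)), Pow(Add(Mul(Pow(Add(-14, -17), -1), Add(-18, -17)), -484), -1)) = Mul(Add(493, 11), Pow(Add(Mul(Pow(-31, -1), -35), -484), -1)) = Mul(504, Pow(Add(Mul(Rational(-1, 31), -35), -484), -1)) = Mul(504, Pow(Add(Rational(35, 31), -484), -1)) = Mul(504, Pow(Rational(-14969, 31), -1)) = Mul(504, Rational(-31, 14969)) = Rational(-15624, 14969)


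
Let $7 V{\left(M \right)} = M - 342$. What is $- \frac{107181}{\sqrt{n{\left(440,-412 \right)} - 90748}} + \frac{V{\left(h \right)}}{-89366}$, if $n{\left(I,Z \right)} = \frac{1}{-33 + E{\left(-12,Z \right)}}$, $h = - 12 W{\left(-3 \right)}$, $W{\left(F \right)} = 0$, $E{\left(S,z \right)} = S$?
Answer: $\frac{171}{312781} + \frac{321543 i \sqrt{20418305}}{4083661} \approx 0.00054671 + 355.79 i$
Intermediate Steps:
$h = 0$ ($h = \left(-12\right) 0 = 0$)
$V{\left(M \right)} = - \frac{342}{7} + \frac{M}{7}$ ($V{\left(M \right)} = \frac{M - 342}{7} = \frac{-342 + M}{7} = - \frac{342}{7} + \frac{M}{7}$)
$n{\left(I,Z \right)} = - \frac{1}{45}$ ($n{\left(I,Z \right)} = \frac{1}{-33 - 12} = \frac{1}{-45} = - \frac{1}{45}$)
$- \frac{107181}{\sqrt{n{\left(440,-412 \right)} - 90748}} + \frac{V{\left(h \right)}}{-89366} = - \frac{107181}{\sqrt{- \frac{1}{45} - 90748}} + \frac{- \frac{342}{7} + \frac{1}{7} \cdot 0}{-89366} = - \frac{107181}{\sqrt{- \frac{4083661}{45}}} + \left(- \frac{342}{7} + 0\right) \left(- \frac{1}{89366}\right) = - \frac{107181}{\frac{1}{15} i \sqrt{20418305}} - - \frac{171}{312781} = - 107181 \left(- \frac{3 i \sqrt{20418305}}{4083661}\right) + \frac{171}{312781} = \frac{321543 i \sqrt{20418305}}{4083661} + \frac{171}{312781} = \frac{171}{312781} + \frac{321543 i \sqrt{20418305}}{4083661}$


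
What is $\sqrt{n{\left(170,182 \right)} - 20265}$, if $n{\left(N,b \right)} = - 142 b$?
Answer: $7 i \sqrt{941} \approx 214.73 i$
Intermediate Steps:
$\sqrt{n{\left(170,182 \right)} - 20265} = \sqrt{\left(-142\right) 182 - 20265} = \sqrt{-25844 - 20265} = \sqrt{-46109} = 7 i \sqrt{941}$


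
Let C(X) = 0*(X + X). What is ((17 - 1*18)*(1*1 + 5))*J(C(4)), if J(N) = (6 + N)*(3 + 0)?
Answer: -108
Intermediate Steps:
C(X) = 0 (C(X) = 0*(2*X) = 0)
J(N) = 18 + 3*N (J(N) = (6 + N)*3 = 18 + 3*N)
((17 - 1*18)*(1*1 + 5))*J(C(4)) = ((17 - 1*18)*(1*1 + 5))*(18 + 3*0) = ((17 - 18)*(1 + 5))*(18 + 0) = -1*6*18 = -6*18 = -108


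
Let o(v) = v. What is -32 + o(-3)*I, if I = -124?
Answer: 340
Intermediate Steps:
-32 + o(-3)*I = -32 - 3*(-124) = -32 + 372 = 340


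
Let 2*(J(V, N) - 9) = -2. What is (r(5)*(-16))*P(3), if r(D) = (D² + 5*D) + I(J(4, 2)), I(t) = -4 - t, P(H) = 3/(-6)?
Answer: 304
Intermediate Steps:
P(H) = -½ (P(H) = 3*(-⅙) = -½)
J(V, N) = 8 (J(V, N) = 9 + (½)*(-2) = 9 - 1 = 8)
r(D) = -12 + D² + 5*D (r(D) = (D² + 5*D) + (-4 - 1*8) = (D² + 5*D) + (-4 - 8) = (D² + 5*D) - 12 = -12 + D² + 5*D)
(r(5)*(-16))*P(3) = ((-12 + 5² + 5*5)*(-16))*(-½) = ((-12 + 25 + 25)*(-16))*(-½) = (38*(-16))*(-½) = -608*(-½) = 304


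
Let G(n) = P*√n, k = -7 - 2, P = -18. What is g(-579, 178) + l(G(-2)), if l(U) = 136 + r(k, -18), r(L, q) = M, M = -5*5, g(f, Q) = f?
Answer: -468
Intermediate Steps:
k = -9
M = -25
r(L, q) = -25
G(n) = -18*√n
l(U) = 111 (l(U) = 136 - 25 = 111)
g(-579, 178) + l(G(-2)) = -579 + 111 = -468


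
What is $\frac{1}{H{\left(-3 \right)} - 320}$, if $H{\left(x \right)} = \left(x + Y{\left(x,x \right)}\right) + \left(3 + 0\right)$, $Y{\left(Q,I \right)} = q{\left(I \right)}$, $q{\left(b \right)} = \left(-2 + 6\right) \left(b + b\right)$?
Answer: $- \frac{1}{344} \approx -0.002907$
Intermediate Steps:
$q{\left(b \right)} = 8 b$ ($q{\left(b \right)} = 4 \cdot 2 b = 8 b$)
$Y{\left(Q,I \right)} = 8 I$
$H{\left(x \right)} = 3 + 9 x$ ($H{\left(x \right)} = \left(x + 8 x\right) + \left(3 + 0\right) = 9 x + 3 = 3 + 9 x$)
$\frac{1}{H{\left(-3 \right)} - 320} = \frac{1}{\left(3 + 9 \left(-3\right)\right) - 320} = \frac{1}{\left(3 - 27\right) - 320} = \frac{1}{-24 - 320} = \frac{1}{-344} = - \frac{1}{344}$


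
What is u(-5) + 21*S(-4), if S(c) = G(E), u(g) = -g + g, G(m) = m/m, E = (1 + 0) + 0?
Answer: 21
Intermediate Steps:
E = 1 (E = 1 + 0 = 1)
G(m) = 1
u(g) = 0
S(c) = 1
u(-5) + 21*S(-4) = 0 + 21*1 = 0 + 21 = 21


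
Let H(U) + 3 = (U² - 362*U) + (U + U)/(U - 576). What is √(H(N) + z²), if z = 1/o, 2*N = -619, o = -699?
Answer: √1273952769556235461/2475858 ≈ 455.88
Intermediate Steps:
N = -619/2 (N = (½)*(-619) = -619/2 ≈ -309.50)
H(U) = -3 + U² - 362*U + 2*U/(-576 + U) (H(U) = -3 + ((U² - 362*U) + (U + U)/(U - 576)) = -3 + ((U² - 362*U) + (2*U)/(-576 + U)) = -3 + ((U² - 362*U) + 2*U/(-576 + U)) = -3 + (U² - 362*U + 2*U/(-576 + U)) = -3 + U² - 362*U + 2*U/(-576 + U))
z = -1/699 (z = 1/(-699) = -1/699 ≈ -0.0014306)
√(H(N) + z²) = √((1728 + (-619/2)³ - 938*(-619/2)² + 208511*(-619/2))/(-576 - 619/2) + (-1/699)²) = √((1728 - 237176659/8 - 938*383161/4 - 129068309/2)/(-1771/2) + 1/488601) = √(-2*(1728 - 237176659/8 - 179702509/2 - 129068309/2)/1771 + 1/488601) = √(-2/1771*(-1472246107/8) + 1/488601) = √(1472246107/7084 + 1/488601) = √(719340920133391/3461249484) = √1273952769556235461/2475858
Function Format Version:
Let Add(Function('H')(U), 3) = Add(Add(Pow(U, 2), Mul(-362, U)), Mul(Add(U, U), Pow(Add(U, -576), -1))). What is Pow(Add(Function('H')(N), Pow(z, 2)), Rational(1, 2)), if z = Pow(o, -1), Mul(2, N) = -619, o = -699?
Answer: Mul(Rational(1, 2475858), Pow(1273952769556235461, Rational(1, 2))) ≈ 455.88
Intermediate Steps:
N = Rational(-619, 2) (N = Mul(Rational(1, 2), -619) = Rational(-619, 2) ≈ -309.50)
Function('H')(U) = Add(-3, Pow(U, 2), Mul(-362, U), Mul(2, U, Pow(Add(-576, U), -1))) (Function('H')(U) = Add(-3, Add(Add(Pow(U, 2), Mul(-362, U)), Mul(Add(U, U), Pow(Add(U, -576), -1)))) = Add(-3, Add(Add(Pow(U, 2), Mul(-362, U)), Mul(Mul(2, U), Pow(Add(-576, U), -1)))) = Add(-3, Add(Add(Pow(U, 2), Mul(-362, U)), Mul(2, U, Pow(Add(-576, U), -1)))) = Add(-3, Add(Pow(U, 2), Mul(-362, U), Mul(2, U, Pow(Add(-576, U), -1)))) = Add(-3, Pow(U, 2), Mul(-362, U), Mul(2, U, Pow(Add(-576, U), -1))))
z = Rational(-1, 699) (z = Pow(-699, -1) = Rational(-1, 699) ≈ -0.0014306)
Pow(Add(Function('H')(N), Pow(z, 2)), Rational(1, 2)) = Pow(Add(Mul(Pow(Add(-576, Rational(-619, 2)), -1), Add(1728, Pow(Rational(-619, 2), 3), Mul(-938, Pow(Rational(-619, 2), 2)), Mul(208511, Rational(-619, 2)))), Pow(Rational(-1, 699), 2)), Rational(1, 2)) = Pow(Add(Mul(Pow(Rational(-1771, 2), -1), Add(1728, Rational(-237176659, 8), Mul(-938, Rational(383161, 4)), Rational(-129068309, 2))), Rational(1, 488601)), Rational(1, 2)) = Pow(Add(Mul(Rational(-2, 1771), Add(1728, Rational(-237176659, 8), Rational(-179702509, 2), Rational(-129068309, 2))), Rational(1, 488601)), Rational(1, 2)) = Pow(Add(Mul(Rational(-2, 1771), Rational(-1472246107, 8)), Rational(1, 488601)), Rational(1, 2)) = Pow(Add(Rational(1472246107, 7084), Rational(1, 488601)), Rational(1, 2)) = Pow(Rational(719340920133391, 3461249484), Rational(1, 2)) = Mul(Rational(1, 2475858), Pow(1273952769556235461, Rational(1, 2)))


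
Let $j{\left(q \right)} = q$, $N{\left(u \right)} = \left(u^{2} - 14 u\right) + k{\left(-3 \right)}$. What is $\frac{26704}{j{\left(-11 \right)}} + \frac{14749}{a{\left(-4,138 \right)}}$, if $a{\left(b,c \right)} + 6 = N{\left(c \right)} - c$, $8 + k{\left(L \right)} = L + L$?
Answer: $- \frac{9236273}{3806} \approx -2426.8$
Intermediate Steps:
$k{\left(L \right)} = -8 + 2 L$ ($k{\left(L \right)} = -8 + \left(L + L\right) = -8 + 2 L$)
$N{\left(u \right)} = -14 + u^{2} - 14 u$ ($N{\left(u \right)} = \left(u^{2} - 14 u\right) + \left(-8 + 2 \left(-3\right)\right) = \left(u^{2} - 14 u\right) - 14 = -14 + u^{2} - 14 u$)
$a{\left(b,c \right)} = -20 + c^{2} - 15 c$ ($a{\left(b,c \right)} = -6 - \left(14 - c^{2} + 15 c\right) = -20 + c^{2} - 15 c$)
$\frac{26704}{j{\left(-11 \right)}} + \frac{14749}{a{\left(-4,138 \right)}} = \frac{26704}{-11} + \frac{14749}{-20 + 138^{2} - 2070} = 26704 \left(- \frac{1}{11}\right) + \frac{14749}{-20 + 19044 - 2070} = - \frac{26704}{11} + \frac{14749}{16954} = - \frac{26704}{11} + 14749 \cdot \frac{1}{16954} = - \frac{26704}{11} + \frac{301}{346} = - \frac{9236273}{3806}$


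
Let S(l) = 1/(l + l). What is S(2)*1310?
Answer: 655/2 ≈ 327.50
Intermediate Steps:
S(l) = 1/(2*l)
S(2)*1310 = ((1/2)/2)*1310 = ((1/2)*(1/2))*1310 = (1/4)*1310 = 655/2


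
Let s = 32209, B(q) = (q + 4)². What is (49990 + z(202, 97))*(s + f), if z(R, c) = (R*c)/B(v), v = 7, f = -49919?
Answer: -9770098240/11 ≈ -8.8819e+8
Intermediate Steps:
B(q) = (4 + q)²
z(R, c) = R*c/121 (z(R, c) = (R*c)/((4 + 7)²) = (R*c)/(11²) = (R*c)/121 = (R*c)*(1/121) = R*c/121)
(49990 + z(202, 97))*(s + f) = (49990 + (1/121)*202*97)*(32209 - 49919) = (49990 + 19594/121)*(-17710) = (6068384/121)*(-17710) = -9770098240/11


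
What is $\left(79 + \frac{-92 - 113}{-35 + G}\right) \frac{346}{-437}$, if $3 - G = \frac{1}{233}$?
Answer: $- \frac{220356328}{3258709} \approx -67.621$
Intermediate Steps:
$G = \frac{698}{233}$ ($G = 3 - \frac{1}{233} = \frac{698}{233} \approx 2.9957$)
$\left(79 + \frac{-92 - 113}{-35 + G}\right) \frac{346}{-437} = \left(79 + \frac{-92 - 113}{-35 + \frac{698}{233}}\right) \frac{346}{-437} = \left(79 - \frac{205}{- \frac{7457}{233}}\right) 346 \left(- \frac{1}{437}\right) = \left(79 - - \frac{47765}{7457}\right) \left(- \frac{346}{437}\right) = \left(79 + \frac{47765}{7457}\right) \left(- \frac{346}{437}\right) = \frac{636868}{7457} \left(- \frac{346}{437}\right) = - \frac{220356328}{3258709}$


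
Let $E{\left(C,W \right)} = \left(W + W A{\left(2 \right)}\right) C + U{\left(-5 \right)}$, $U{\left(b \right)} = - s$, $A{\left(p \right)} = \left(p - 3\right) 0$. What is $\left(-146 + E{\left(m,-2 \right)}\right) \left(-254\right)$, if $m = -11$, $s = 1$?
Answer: $31750$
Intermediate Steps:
$A{\left(p \right)} = 0$ ($A{\left(p \right)} = \left(-3 + p\right) 0 = 0$)
$U{\left(b \right)} = -1$ ($U{\left(b \right)} = \left(-1\right) 1 = -1$)
$E{\left(C,W \right)} = -1 + C W$ ($E{\left(C,W \right)} = \left(W + W 0\right) C - 1 = \left(W + 0\right) C - 1 = W C - 1 = C W - 1 = -1 + C W$)
$\left(-146 + E{\left(m,-2 \right)}\right) \left(-254\right) = \left(-146 - -21\right) \left(-254\right) = \left(-146 + \left(-1 + 22\right)\right) \left(-254\right) = \left(-146 + 21\right) \left(-254\right) = \left(-125\right) \left(-254\right) = 31750$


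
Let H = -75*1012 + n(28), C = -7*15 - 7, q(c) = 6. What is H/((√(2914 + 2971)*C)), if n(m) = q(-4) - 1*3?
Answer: 75897*√5885/659120 ≈ 8.8335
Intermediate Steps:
n(m) = 3 (n(m) = 6 - 1*3 = 6 - 3 = 3)
C = -112 (C = -105 - 7 = -112)
H = -75897 (H = -75*1012 + 3 = -75900 + 3 = -75897)
H/((√(2914 + 2971)*C)) = -75897*(-1/(112*√(2914 + 2971))) = -75897*(-√5885/659120) = -(-75897)*√5885/659120 = 75897*√5885/659120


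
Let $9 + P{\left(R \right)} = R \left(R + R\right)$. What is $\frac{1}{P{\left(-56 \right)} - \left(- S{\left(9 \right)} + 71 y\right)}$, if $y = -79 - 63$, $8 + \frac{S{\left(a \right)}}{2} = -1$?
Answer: $\frac{1}{16327} \approx 6.1248 \cdot 10^{-5}$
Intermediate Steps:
$S{\left(a \right)} = -18$ ($S{\left(a \right)} = -16 + 2 \left(-1\right) = -16 - 2 = -18$)
$P{\left(R \right)} = -9 + 2 R^{2}$ ($P{\left(R \right)} = -9 + R \left(R + R\right) = -9 + R 2 R = -9 + 2 R^{2}$)
$y = -142$
$\frac{1}{P{\left(-56 \right)} - \left(- S{\left(9 \right)} + 71 y\right)} = \frac{1}{\left(-9 + 2 \left(-56\right)^{2}\right) - -10064} = \frac{1}{\left(-9 + 2 \cdot 3136\right) + \left(-18 + 10082\right)} = \frac{1}{\left(-9 + 6272\right) + 10064} = \frac{1}{6263 + 10064} = \frac{1}{16327}$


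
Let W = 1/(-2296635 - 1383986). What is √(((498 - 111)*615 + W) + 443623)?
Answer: √9233994711731702927/3680621 ≈ 825.61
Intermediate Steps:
W = -1/3680621 (W = 1/(-3680621) = -1/3680621 ≈ -2.7169e-7)
√(((498 - 111)*615 + W) + 443623) = √(((498 - 111)*615 - 1/3680621) + 443623) = √((387*615 - 1/3680621) + 443623) = √((238005 - 1/3680621) + 443623) = √(876006201104/3680621 + 443623) = √(2508814330987/3680621) = √9233994711731702927/3680621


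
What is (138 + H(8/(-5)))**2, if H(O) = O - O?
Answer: 19044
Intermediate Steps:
H(O) = 0
(138 + H(8/(-5)))**2 = (138 + 0)**2 = 138**2 = 19044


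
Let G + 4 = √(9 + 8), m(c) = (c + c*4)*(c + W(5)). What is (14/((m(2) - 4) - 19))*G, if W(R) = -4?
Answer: 56/43 - 14*√17/43 ≈ -0.040081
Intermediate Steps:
m(c) = 5*c*(-4 + c) (m(c) = (c + c*4)*(c - 4) = (c + 4*c)*(-4 + c) = (5*c)*(-4 + c) = 5*c*(-4 + c))
G = -4 + √17 (G = -4 + √(9 + 8) = -4 + √17 ≈ 0.12311)
(14/((m(2) - 4) - 19))*G = (14/((5*2*(-4 + 2) - 4) - 19))*(-4 + √17) = (14/((5*2*(-2) - 4) - 19))*(-4 + √17) = (14/((-20 - 4) - 19))*(-4 + √17) = (14/(-24 - 19))*(-4 + √17) = (14/(-43))*(-4 + √17) = (-1/43*14)*(-4 + √17) = -14*(-4 + √17)/43 = 56/43 - 14*√17/43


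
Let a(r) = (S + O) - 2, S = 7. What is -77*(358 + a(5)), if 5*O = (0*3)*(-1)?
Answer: -27951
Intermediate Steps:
O = 0 (O = ((0*3)*(-1))/5 = (0*(-1))/5 = (1/5)*0 = 0)
a(r) = 5 (a(r) = (7 + 0) - 2 = 7 - 2 = 5)
-77*(358 + a(5)) = -77*(358 + 5) = -77*363 = -27951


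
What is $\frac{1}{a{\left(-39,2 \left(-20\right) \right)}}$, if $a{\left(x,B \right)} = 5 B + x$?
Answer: $- \frac{1}{239} \approx -0.0041841$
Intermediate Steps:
$a{\left(x,B \right)} = x + 5 B$
$\frac{1}{a{\left(-39,2 \left(-20\right) \right)}} = \frac{1}{-39 + 5 \cdot 2 \left(-20\right)} = \frac{1}{-39 + 5 \left(-40\right)} = \frac{1}{-39 - 200} = \frac{1}{-239} = - \frac{1}{239}$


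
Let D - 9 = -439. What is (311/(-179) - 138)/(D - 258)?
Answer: 25013/123152 ≈ 0.20311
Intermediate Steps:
D = -430 (D = 9 - 439 = -430)
(311/(-179) - 138)/(D - 258) = (311/(-179) - 138)/(-430 - 258) = (311*(-1/179) - 138)/(-688) = (-311/179 - 138)*(-1/688) = -25013/179*(-1/688) = 25013/123152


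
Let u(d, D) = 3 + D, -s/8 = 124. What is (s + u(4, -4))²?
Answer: 986049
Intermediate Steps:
s = -992 (s = -8*124 = -992)
(s + u(4, -4))² = (-992 + (3 - 4))² = (-992 - 1)² = (-993)² = 986049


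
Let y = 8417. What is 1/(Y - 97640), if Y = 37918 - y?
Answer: -1/68139 ≈ -1.4676e-5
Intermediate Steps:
Y = 29501 (Y = 37918 - 1*8417 = 37918 - 8417 = 29501)
1/(Y - 97640) = 1/(29501 - 97640) = 1/(-68139) = -1/68139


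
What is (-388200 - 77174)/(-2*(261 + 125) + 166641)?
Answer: -465374/165869 ≈ -2.8057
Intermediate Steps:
(-388200 - 77174)/(-2*(261 + 125) + 166641) = -465374/(-2*386 + 166641) = -465374/(-772 + 166641) = -465374/165869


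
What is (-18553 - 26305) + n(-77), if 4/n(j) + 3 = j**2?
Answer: -132914252/2963 ≈ -44858.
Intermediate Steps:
n(j) = 4/(-3 + j**2)
(-18553 - 26305) + n(-77) = (-18553 - 26305) + 4/(-3 + (-77)**2) = -44858 + 4/(-3 + 5929) = -44858 + 4/5926 = -44858 + 4*(1/5926) = -44858 + 2/2963 = -132914252/2963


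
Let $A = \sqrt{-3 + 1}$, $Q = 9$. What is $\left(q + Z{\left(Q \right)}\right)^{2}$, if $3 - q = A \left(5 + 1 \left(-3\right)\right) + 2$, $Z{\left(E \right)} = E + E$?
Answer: $353 - 76 i \sqrt{2} \approx 353.0 - 107.48 i$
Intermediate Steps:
$A = i \sqrt{2}$ ($A = \sqrt{-2} = i \sqrt{2} \approx 1.4142 i$)
$Z{\left(E \right)} = 2 E$
$q = 1 - 2 i \sqrt{2}$ ($q = 3 - \left(i \sqrt{2} \left(5 + 1 \left(-3\right)\right) + 2\right) = 3 - \left(i \sqrt{2} \left(5 - 3\right) + 2\right) = 3 - \left(i \sqrt{2} \cdot 2 + 2\right) = 3 - \left(2 i \sqrt{2} + 2\right) = 3 - \left(2 + 2 i \sqrt{2}\right) = 1 - 2 i \sqrt{2} \approx 1.0 - 2.8284 i$)
$\left(q + Z{\left(Q \right)}\right)^{2} = \left(\left(1 - 2 i \sqrt{2}\right) + 2 \cdot 9\right)^{2} = \left(\left(1 - 2 i \sqrt{2}\right) + 18\right)^{2} = \left(19 - 2 i \sqrt{2}\right)^{2}$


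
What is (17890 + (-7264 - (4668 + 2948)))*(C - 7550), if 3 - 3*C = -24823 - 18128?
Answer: 20371680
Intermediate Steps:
C = 14318 (C = 1 - (-24823 - 18128)/3 = 1 - ⅓*(-42951) = 1 + 14317 = 14318)
(17890 + (-7264 - (4668 + 2948)))*(C - 7550) = (17890 + (-7264 - (4668 + 2948)))*(14318 - 7550) = (17890 + (-7264 - 1*7616))*6768 = (17890 + (-7264 - 7616))*6768 = (17890 - 14880)*6768 = 3010*6768 = 20371680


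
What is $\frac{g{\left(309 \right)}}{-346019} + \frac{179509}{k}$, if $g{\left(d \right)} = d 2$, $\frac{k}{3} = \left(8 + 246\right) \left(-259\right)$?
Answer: $- \frac{62235491915}{68289617802} \approx -0.91135$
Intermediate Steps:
$k = -197358$ ($k = 3 \left(8 + 246\right) \left(-259\right) = 3 \cdot 254 \left(-259\right) = 3 \left(-65786\right) = -197358$)
$g{\left(d \right)} = 2 d$
$\frac{g{\left(309 \right)}}{-346019} + \frac{179509}{k} = \frac{2 \cdot 309}{-346019} + \frac{179509}{-197358} = 618 \left(- \frac{1}{346019}\right) + 179509 \left(- \frac{1}{197358}\right) = - \frac{618}{346019} - \frac{179509}{197358} = - \frac{62235491915}{68289617802}$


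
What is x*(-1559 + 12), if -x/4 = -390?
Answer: -2413320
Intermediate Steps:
x = 1560 (x = -4*(-390) = 1560)
x*(-1559 + 12) = 1560*(-1559 + 12) = 1560*(-1547) = -2413320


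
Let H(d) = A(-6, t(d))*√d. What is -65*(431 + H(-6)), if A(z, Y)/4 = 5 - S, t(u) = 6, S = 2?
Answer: -28015 - 780*I*√6 ≈ -28015.0 - 1910.6*I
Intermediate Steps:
A(z, Y) = 12 (A(z, Y) = 4*(5 - 1*2) = 4*(5 - 2) = 4*3 = 12)
H(d) = 12*√d
-65*(431 + H(-6)) = -65*(431 + 12*√(-6)) = -65*(431 + 12*(I*√6)) = -65*(431 + 12*I*√6) = -28015 - 780*I*√6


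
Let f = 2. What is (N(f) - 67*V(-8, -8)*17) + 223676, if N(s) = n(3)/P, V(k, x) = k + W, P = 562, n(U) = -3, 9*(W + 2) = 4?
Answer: 1186403329/5058 ≈ 2.3456e+5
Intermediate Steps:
W = -14/9 (W = -2 + (⅑)*4 = -2 + 4/9 = -14/9 ≈ -1.5556)
V(k, x) = -14/9 + k (V(k, x) = k - 14/9 = -14/9 + k)
N(s) = -3/562
(N(f) - 67*V(-8, -8)*17) + 223676 = (-3/562 - 67*(-14/9 - 8)*17) + 223676 = (-3/562 - 67*(-86/9)*17) + 223676 = (-3/562 + (5762/9)*17) + 223676 = (-3/562 + 97954/9) + 223676 = 55050121/5058 + 223676 = 1186403329/5058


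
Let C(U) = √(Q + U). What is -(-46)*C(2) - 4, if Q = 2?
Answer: 88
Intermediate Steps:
C(U) = √(2 + U)
-(-46)*C(2) - 4 = -(-46)*√(2 + 2) - 4 = -(-46)*√4 - 4 = -(-46)*2 - 4 = -46*(-2) - 4 = 92 - 4 = 88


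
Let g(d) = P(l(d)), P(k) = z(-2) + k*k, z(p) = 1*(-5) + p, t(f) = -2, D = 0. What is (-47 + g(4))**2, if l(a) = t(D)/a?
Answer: 46225/16 ≈ 2889.1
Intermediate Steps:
l(a) = -2/a
z(p) = -5 + p
P(k) = -7 + k**2 (P(k) = (-5 - 2) + k*k = -7 + k**2)
g(d) = -7 + 4/d**2 (g(d) = -7 + (-2/d)**2 = -7 + 4/d**2)
(-47 + g(4))**2 = (-47 + (-7 + 4/4**2))**2 = (-47 + (-7 + 4*(1/16)))**2 = (-47 + (-7 + 1/4))**2 = (-47 - 27/4)**2 = (-215/4)**2 = 46225/16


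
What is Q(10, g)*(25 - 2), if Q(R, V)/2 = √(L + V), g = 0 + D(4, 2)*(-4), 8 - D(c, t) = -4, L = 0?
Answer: 184*I*√3 ≈ 318.7*I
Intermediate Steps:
D(c, t) = 12 (D(c, t) = 8 - 1*(-4) = 8 + 4 = 12)
g = -48 (g = 0 + 12*(-4) = 0 - 48 = -48)
Q(R, V) = 2*√V (Q(R, V) = 2*√(0 + V) = 2*√V)
Q(10, g)*(25 - 2) = (2*√(-48))*(25 - 2) = (2*(4*I*√3))*23 = (8*I*√3)*23 = 184*I*√3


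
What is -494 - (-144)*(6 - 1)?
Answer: 226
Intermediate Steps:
-494 - (-144)*(6 - 1) = -494 - (-144)*5 = -494 - 48*(-15) = -494 + 720 = 226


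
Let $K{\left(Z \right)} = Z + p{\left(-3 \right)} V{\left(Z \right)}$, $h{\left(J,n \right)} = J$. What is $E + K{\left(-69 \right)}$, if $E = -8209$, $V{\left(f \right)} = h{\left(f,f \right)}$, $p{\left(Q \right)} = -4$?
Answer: $-8002$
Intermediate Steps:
$V{\left(f \right)} = f$
$K{\left(Z \right)} = - 3 Z$ ($K{\left(Z \right)} = Z - 4 Z = - 3 Z$)
$E + K{\left(-69 \right)} = -8209 - -207 = -8209 + 207 = -8002$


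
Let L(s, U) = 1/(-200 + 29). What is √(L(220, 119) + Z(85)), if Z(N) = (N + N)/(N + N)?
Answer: √3230/57 ≈ 0.99707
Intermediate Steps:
L(s, U) = -1/171 (L(s, U) = 1/(-171) = -1/171)
Z(N) = 1 (Z(N) = (2*N)/((2*N)) = (2*N)*(1/(2*N)) = 1)
√(L(220, 119) + Z(85)) = √(-1/171 + 1) = √(170/171) = √3230/57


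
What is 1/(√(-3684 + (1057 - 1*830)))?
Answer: -I*√3457/3457 ≈ -0.017008*I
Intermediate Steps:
1/(√(-3684 + (1057 - 1*830))) = 1/(√(-3684 + (1057 - 830))) = 1/(√(-3684 + 227)) = 1/(√(-3457)) = 1/(I*√3457) = -I*√3457/3457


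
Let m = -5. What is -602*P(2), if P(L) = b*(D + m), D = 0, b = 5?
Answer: 15050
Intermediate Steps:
P(L) = -25 (P(L) = 5*(0 - 5) = 5*(-5) = -25)
-602*P(2) = -602*(-25) = 15050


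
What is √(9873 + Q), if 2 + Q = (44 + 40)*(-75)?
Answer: √3571 ≈ 59.758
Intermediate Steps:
Q = -6302 (Q = -2 + (44 + 40)*(-75) = -2 + 84*(-75) = -2 - 6300 = -6302)
√(9873 + Q) = √(9873 - 6302) = √3571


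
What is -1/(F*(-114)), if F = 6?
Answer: 1/684 ≈ 0.0014620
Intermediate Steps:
-1/(F*(-114)) = -1/(6*(-114)) = -1/(-684) = -1*(-1/684) = 1/684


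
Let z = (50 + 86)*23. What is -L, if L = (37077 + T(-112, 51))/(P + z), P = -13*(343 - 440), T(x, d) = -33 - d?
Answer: -59/7 ≈ -8.4286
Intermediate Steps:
P = 1261 (P = -13*(-97) = 1261)
z = 3128 (z = 136*23 = 3128)
L = 59/7 (L = (37077 + (-33 - 1*51))/(1261 + 3128) = (37077 + (-33 - 51))/4389 = (37077 - 84)*(1/4389) = 36993*(1/4389) = 59/7 ≈ 8.4286)
-L = -1*59/7 = -59/7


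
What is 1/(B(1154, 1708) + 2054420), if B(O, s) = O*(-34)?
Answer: 1/2015184 ≈ 4.9623e-7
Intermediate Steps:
B(O, s) = -34*O
1/(B(1154, 1708) + 2054420) = 1/(-34*1154 + 2054420) = 1/(-39236 + 2054420) = 1/2015184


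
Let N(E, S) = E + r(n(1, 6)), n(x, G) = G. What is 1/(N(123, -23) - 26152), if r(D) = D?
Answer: -1/26023 ≈ -3.8428e-5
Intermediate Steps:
N(E, S) = 6 + E (N(E, S) = E + 6 = 6 + E)
1/(N(123, -23) - 26152) = 1/((6 + 123) - 26152) = 1/(129 - 26152) = 1/(-26023) = -1/26023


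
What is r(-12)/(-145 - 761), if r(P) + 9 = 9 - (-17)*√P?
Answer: -17*I*√3/453 ≈ -0.065*I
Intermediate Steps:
r(P) = 17*√P (r(P) = -9 + (9 - (-17)*√P) = -9 + (9 + 17*√P) = 17*√P)
r(-12)/(-145 - 761) = (17*√(-12))/(-145 - 761) = (17*(2*I*√3))/(-906) = (34*I*√3)*(-1/906) = -17*I*√3/453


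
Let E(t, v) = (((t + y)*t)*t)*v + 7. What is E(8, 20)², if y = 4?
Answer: 236144689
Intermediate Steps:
E(t, v) = 7 + v*t²*(4 + t) (E(t, v) = (((t + 4)*t)*t)*v + 7 = (((4 + t)*t)*t)*v + 7 = ((t*(4 + t))*t)*v + 7 = (t²*(4 + t))*v + 7 = v*t²*(4 + t) + 7 = 7 + v*t²*(4 + t))
E(8, 20)² = (7 + 20*8³ + 4*20*8²)² = (7 + 20*512 + 4*20*64)² = (7 + 10240 + 5120)² = 15367² = 236144689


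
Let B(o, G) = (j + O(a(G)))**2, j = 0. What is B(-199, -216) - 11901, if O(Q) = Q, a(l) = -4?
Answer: -11885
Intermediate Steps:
B(o, G) = 16 (B(o, G) = (0 - 4)**2 = (-4)**2 = 16)
B(-199, -216) - 11901 = 16 - 11901 = -11885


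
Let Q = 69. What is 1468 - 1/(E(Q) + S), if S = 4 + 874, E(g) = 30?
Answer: 1332943/908 ≈ 1468.0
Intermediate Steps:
S = 878
1468 - 1/(E(Q) + S) = 1468 - 1/(30 + 878) = 1468 - 1/908 = 1332943/908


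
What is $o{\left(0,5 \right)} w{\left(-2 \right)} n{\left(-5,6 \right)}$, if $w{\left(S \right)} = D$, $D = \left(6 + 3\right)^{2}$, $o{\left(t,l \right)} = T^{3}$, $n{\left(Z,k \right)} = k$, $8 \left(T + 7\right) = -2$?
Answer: $- \frac{5926527}{32} \approx -1.852 \cdot 10^{5}$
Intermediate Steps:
$T = - \frac{29}{4}$ ($T = -7 + \frac{1}{8} \left(-2\right) = -7 - \frac{1}{4} = - \frac{29}{4} \approx -7.25$)
$o{\left(t,l \right)} = - \frac{24389}{64}$ ($o{\left(t,l \right)} = \left(- \frac{29}{4}\right)^{3} = - \frac{24389}{64}$)
$D = 81$ ($D = 9^{2} = 81$)
$w{\left(S \right)} = 81$
$o{\left(0,5 \right)} w{\left(-2 \right)} n{\left(-5,6 \right)} = \left(- \frac{24389}{64}\right) 81 \cdot 6 = \left(- \frac{1975509}{64}\right) 6 = - \frac{5926527}{32}$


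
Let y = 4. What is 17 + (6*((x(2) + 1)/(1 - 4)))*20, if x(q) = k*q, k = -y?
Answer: 297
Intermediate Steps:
k = -4 (k = -1*4 = -4)
x(q) = -4*q
17 + (6*((x(2) + 1)/(1 - 4)))*20 = 17 + (6*((-4*2 + 1)/(1 - 4)))*20 = 17 + (6*((-8 + 1)/(-3)))*20 = 17 + (6*(-7*(-⅓)))*20 = 17 + (6*(7/3))*20 = 17 + 14*20 = 17 + 280 = 297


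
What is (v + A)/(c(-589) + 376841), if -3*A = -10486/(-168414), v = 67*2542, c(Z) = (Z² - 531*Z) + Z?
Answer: 43024887751/261698177772 ≈ 0.16441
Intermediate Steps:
c(Z) = Z² - 530*Z
v = 170314
A = -5243/252621 (A = -(-10486)/(3*(-168414)) = -(-10486)*(-1)/(3*168414) = -⅓*5243/84207 = -5243/252621 ≈ -0.020754)
(v + A)/(c(-589) + 376841) = (170314 - 5243/252621)/(-589*(-530 - 589) + 376841) = 43024887751/(252621*(-589*(-1119) + 376841)) = 43024887751/(252621*(659091 + 376841)) = (43024887751/252621)/1035932 = (43024887751/252621)*(1/1035932) = 43024887751/261698177772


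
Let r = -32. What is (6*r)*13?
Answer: -2496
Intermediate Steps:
(6*r)*13 = (6*(-32))*13 = -192*13 = -2496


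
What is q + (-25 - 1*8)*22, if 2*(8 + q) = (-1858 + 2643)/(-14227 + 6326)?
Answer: -11599453/15802 ≈ -734.05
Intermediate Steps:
q = -127201/15802 (q = -8 + ((-1858 + 2643)/(-14227 + 6326))/2 = -8 + (785/(-7901))/2 = -8 + (785*(-1/7901))/2 = -8 + (1/2)*(-785/7901) = -8 - 785/15802 = -127201/15802 ≈ -8.0497)
q + (-25 - 1*8)*22 = -127201/15802 + (-25 - 1*8)*22 = -127201/15802 + (-25 - 8)*22 = -127201/15802 - 33*22 = -127201/15802 - 726 = -11599453/15802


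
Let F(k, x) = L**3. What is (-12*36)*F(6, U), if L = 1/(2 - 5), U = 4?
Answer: 16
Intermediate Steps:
L = -1/3 (L = 1/(-3) = -1/3 ≈ -0.33333)
F(k, x) = -1/27 (F(k, x) = (-1/3)**3 = -1/27)
(-12*36)*F(6, U) = -12*36*(-1/27) = -432*(-1/27) = 16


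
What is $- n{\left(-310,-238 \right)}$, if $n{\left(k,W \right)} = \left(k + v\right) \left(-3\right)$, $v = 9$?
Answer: $-903$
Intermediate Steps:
$n{\left(k,W \right)} = -27 - 3 k$ ($n{\left(k,W \right)} = \left(k + 9\right) \left(-3\right) = \left(9 + k\right) \left(-3\right) = -27 - 3 k$)
$- n{\left(-310,-238 \right)} = - (-27 - -930) = - (-27 + 930) = \left(-1\right) 903 = -903$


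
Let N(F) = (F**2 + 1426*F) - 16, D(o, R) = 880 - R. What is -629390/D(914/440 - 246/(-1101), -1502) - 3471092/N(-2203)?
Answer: -542802222497/2038652565 ≈ -266.26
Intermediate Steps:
N(F) = -16 + F**2 + 1426*F
-629390/D(914/440 - 246/(-1101), -1502) - 3471092/N(-2203) = -629390/(880 - 1*(-1502)) - 3471092/(-16 + (-2203)**2 + 1426*(-2203)) = -629390/(880 + 1502) - 3471092/(-16 + 4853209 - 3141478) = -629390/2382 - 3471092/1711715 = -629390*1/2382 - 3471092*1/1711715 = -314695/1191 - 3471092/1711715 = -542802222497/2038652565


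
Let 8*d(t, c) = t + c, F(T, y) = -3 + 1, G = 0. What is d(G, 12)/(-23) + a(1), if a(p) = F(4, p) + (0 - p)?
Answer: -141/46 ≈ -3.0652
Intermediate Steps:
F(T, y) = -2
d(t, c) = c/8 + t/8 (d(t, c) = (t + c)/8 = (c + t)/8 = c/8 + t/8)
a(p) = -2 - p (a(p) = -2 + (0 - p) = -2 - p)
d(G, 12)/(-23) + a(1) = ((1/8)*12 + (1/8)*0)/(-23) + (-2 - 1*1) = (3/2 + 0)*(-1/23) + (-2 - 1) = (3/2)*(-1/23) - 3 = -3/46 - 3 = -141/46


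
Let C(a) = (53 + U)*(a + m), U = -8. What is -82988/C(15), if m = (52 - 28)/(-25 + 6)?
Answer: -1576772/11745 ≈ -134.25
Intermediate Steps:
m = -24/19 (m = 24/(-19) = 24*(-1/19) = -24/19 ≈ -1.2632)
C(a) = -1080/19 + 45*a (C(a) = (53 - 8)*(a - 24/19) = 45*(-24/19 + a) = -1080/19 + 45*a)
-82988/C(15) = -82988/(-1080/19 + 45*15) = -82988/(-1080/19 + 675) = -82988/11745/19 = -82988*19/11745 = -1576772/11745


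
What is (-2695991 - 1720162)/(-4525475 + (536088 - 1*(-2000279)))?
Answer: 1472051/663036 ≈ 2.2202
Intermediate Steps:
(-2695991 - 1720162)/(-4525475 + (536088 - 1*(-2000279))) = -4416153/(-4525475 + (536088 + 2000279)) = -4416153/(-4525475 + 2536367) = -4416153/(-1989108) = -4416153*(-1/1989108) = 1472051/663036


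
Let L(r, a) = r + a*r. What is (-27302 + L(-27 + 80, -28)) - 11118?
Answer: -39851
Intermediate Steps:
(-27302 + L(-27 + 80, -28)) - 11118 = (-27302 + (-27 + 80)*(1 - 28)) - 11118 = (-27302 + 53*(-27)) - 11118 = (-27302 - 1431) - 11118 = -28733 - 11118 = -39851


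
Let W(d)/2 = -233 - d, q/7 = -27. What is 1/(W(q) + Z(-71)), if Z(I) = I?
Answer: -1/159 ≈ -0.0062893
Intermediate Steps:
q = -189 (q = 7*(-27) = -189)
W(d) = -466 - 2*d (W(d) = 2*(-233 - d) = -466 - 2*d)
1/(W(q) + Z(-71)) = 1/((-466 - 2*(-189)) - 71) = 1/((-466 + 378) - 71) = 1/(-88 - 71) = 1/(-159) = -1/159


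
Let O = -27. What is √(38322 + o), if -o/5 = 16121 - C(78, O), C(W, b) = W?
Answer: I*√41893 ≈ 204.68*I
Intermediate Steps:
o = -80215 (o = -5*(16121 - 1*78) = -5*(16121 - 78) = -5*16043 = -80215)
√(38322 + o) = √(38322 - 80215) = √(-41893) = I*√41893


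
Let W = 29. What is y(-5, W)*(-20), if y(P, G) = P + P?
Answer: 200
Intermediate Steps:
y(P, G) = 2*P
y(-5, W)*(-20) = (2*(-5))*(-20) = -10*(-20) = 200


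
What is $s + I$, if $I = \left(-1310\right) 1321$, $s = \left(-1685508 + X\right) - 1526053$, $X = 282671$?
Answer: $-4659400$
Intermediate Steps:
$s = -2928890$ ($s = \left(-1685508 + 282671\right) - 1526053 = -1402837 - 1526053 = -2928890$)
$I = -1730510$
$s + I = -2928890 - 1730510 = -4659400$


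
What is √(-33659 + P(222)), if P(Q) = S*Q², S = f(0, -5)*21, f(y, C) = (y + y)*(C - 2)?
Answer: I*√33659 ≈ 183.46*I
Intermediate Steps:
f(y, C) = 2*y*(-2 + C) (f(y, C) = (2*y)*(-2 + C) = 2*y*(-2 + C))
S = 0 (S = (2*0*(-2 - 5))*21 = (2*0*(-7))*21 = 0*21 = 0)
P(Q) = 0 (P(Q) = 0*Q² = 0)
√(-33659 + P(222)) = √(-33659 + 0) = √(-33659) = I*√33659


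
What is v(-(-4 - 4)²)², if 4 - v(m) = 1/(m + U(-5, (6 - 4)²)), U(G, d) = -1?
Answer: 68121/4225 ≈ 16.123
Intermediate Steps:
v(m) = 4 - 1/(-1 + m) (v(m) = 4 - 1/(m - 1) = 4 - 1/(-1 + m))
v(-(-4 - 4)²)² = ((-5 + 4*(-(-4 - 4)²))/(-1 - (-4 - 4)²))² = ((-5 + 4*(-1*(-8)²))/(-1 - 1*(-8)²))² = ((-5 + 4*(-1*64))/(-1 - 1*64))² = ((-5 + 4*(-64))/(-1 - 64))² = ((-5 - 256)/(-65))² = (-1/65*(-261))² = (261/65)² = 68121/4225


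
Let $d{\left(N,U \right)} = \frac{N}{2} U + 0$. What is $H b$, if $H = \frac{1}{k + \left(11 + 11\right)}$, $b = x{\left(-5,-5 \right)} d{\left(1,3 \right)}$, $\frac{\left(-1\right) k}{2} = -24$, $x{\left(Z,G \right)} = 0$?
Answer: $0$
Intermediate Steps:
$d{\left(N,U \right)} = \frac{N U}{2}$ ($d{\left(N,U \right)} = \frac{N}{2} U + 0 = \frac{N U}{2} + 0 = \frac{N U}{2}$)
$k = 48$ ($k = \left(-2\right) \left(-24\right) = 48$)
$b = 0$ ($b = 0 \cdot \frac{1}{2} \cdot 1 \cdot 3 = 0 \cdot \frac{3}{2} = 0$)
$H = \frac{1}{70}$ ($H = \frac{1}{48 + \left(11 + 11\right)} = \frac{1}{48 + 22} = \frac{1}{70} \approx 0.014286$)
$H b = \frac{1}{70} \cdot 0 = 0$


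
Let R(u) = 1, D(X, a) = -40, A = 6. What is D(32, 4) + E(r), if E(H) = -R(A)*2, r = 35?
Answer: -42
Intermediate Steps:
E(H) = -2
D(32, 4) + E(r) = -40 - 2 = -42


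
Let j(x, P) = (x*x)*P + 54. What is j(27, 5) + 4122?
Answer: 7821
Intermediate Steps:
j(x, P) = 54 + P*x² (j(x, P) = x²*P + 54 = P*x² + 54 = 54 + P*x²)
j(27, 5) + 4122 = (54 + 5*27²) + 4122 = (54 + 5*729) + 4122 = (54 + 3645) + 4122 = 3699 + 4122 = 7821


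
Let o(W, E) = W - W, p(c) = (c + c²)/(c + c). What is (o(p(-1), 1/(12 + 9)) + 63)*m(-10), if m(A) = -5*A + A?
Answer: 2520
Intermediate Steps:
m(A) = -4*A
p(c) = (c + c²)/(2*c) (p(c) = (c + c²)/((2*c)) = (c + c²)*(1/(2*c)) = (c + c²)/(2*c))
o(W, E) = 0
(o(p(-1), 1/(12 + 9)) + 63)*m(-10) = (0 + 63)*(-4*(-10)) = 63*40 = 2520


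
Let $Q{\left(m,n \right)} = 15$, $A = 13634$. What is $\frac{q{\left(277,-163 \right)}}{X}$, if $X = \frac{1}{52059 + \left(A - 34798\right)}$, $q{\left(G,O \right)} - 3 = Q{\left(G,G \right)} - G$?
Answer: $-8001805$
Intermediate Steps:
$q{\left(G,O \right)} = 18 - G$ ($q{\left(G,O \right)} = 3 - \left(-15 + G\right) = 18 - G$)
$X = \frac{1}{30895}$ ($X = \frac{1}{52059 + \left(13634 - 34798\right)} = \frac{1}{52059 - 21164} = \frac{1}{30895} \approx 3.2368 \cdot 10^{-5}$)
$\frac{q{\left(277,-163 \right)}}{X} = \left(18 - 277\right) \frac{1}{\frac{1}{30895}} = \left(18 - 277\right) 30895 = \left(-259\right) 30895 = -8001805$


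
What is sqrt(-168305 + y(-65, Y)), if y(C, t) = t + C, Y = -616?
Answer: I*sqrt(168986) ≈ 411.08*I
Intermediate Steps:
y(C, t) = C + t
sqrt(-168305 + y(-65, Y)) = sqrt(-168305 + (-65 - 616)) = sqrt(-168305 - 681) = sqrt(-168986) = I*sqrt(168986)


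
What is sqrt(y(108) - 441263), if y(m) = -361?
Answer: 2*I*sqrt(110406) ≈ 664.55*I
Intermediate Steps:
sqrt(y(108) - 441263) = sqrt(-361 - 441263) = sqrt(-441624) = 2*I*sqrt(110406)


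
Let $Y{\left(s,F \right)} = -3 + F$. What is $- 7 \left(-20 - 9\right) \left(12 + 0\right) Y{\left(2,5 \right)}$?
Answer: $4872$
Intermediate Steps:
$- 7 \left(-20 - 9\right) \left(12 + 0\right) Y{\left(2,5 \right)} = - 7 \left(-20 - 9\right) \left(12 + 0\right) \left(-3 + 5\right) = - 7 \left(\left(-29\right) 12\right) 2 = \left(-7\right) \left(-348\right) 2 = 2436 \cdot 2 = 4872$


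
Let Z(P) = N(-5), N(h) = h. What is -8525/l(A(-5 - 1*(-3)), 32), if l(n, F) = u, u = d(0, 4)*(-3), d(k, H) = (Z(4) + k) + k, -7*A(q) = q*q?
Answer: -1705/3 ≈ -568.33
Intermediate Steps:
Z(P) = -5
A(q) = -q²/7 (A(q) = -q*q/7 = -q²/7)
d(k, H) = -5 + 2*k (d(k, H) = (-5 + k) + k = -5 + 2*k)
u = 15 (u = (-5 + 2*0)*(-3) = (-5 + 0)*(-3) = -5*(-3) = 15)
l(n, F) = 15
-8525/l(A(-5 - 1*(-3)), 32) = -8525/15 = -8525*1/15 = -1705/3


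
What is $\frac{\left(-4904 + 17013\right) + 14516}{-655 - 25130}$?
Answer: $- \frac{1775}{1719} \approx -1.0326$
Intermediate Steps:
$\frac{\left(-4904 + 17013\right) + 14516}{-655 - 25130} = \frac{12109 + 14516}{-25785} = 26625 \left(- \frac{1}{25785}\right) = - \frac{1775}{1719}$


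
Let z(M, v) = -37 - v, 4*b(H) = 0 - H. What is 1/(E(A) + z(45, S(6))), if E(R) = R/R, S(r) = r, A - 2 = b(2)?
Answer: -1/42 ≈ -0.023810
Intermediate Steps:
b(H) = -H/4 (b(H) = (0 - H)/4 = (-H)/4 = -H/4)
A = 3/2 (A = 2 - ¼*2 = 2 - ½ = 3/2 ≈ 1.5000)
E(R) = 1
1/(E(A) + z(45, S(6))) = 1/(1 + (-37 - 1*6)) = 1/(1 + (-37 - 6)) = 1/(1 - 43) = 1/(-42) = -1/42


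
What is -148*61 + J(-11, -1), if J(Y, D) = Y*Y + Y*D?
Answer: -8896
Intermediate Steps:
J(Y, D) = Y**2 + D*Y
-148*61 + J(-11, -1) = -148*61 - 11*(-1 - 11) = -9028 - 11*(-12) = -9028 + 132 = -8896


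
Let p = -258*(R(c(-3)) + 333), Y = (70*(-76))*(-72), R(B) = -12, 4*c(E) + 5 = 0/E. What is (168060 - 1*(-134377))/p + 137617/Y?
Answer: -305404397/92756160 ≈ -3.2925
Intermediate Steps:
c(E) = -5/4 (c(E) = -5/4 + (0/E)/4 = -5/4 + (¼)*0 = -5/4 + 0 = -5/4)
Y = 383040 (Y = -5320*(-72) = 383040)
p = -82818 (p = -258*(-12 + 333) = -258*321 = -82818)
(168060 - 1*(-134377))/p + 137617/Y = (168060 - 1*(-134377))/(-82818) + 137617/383040 = (168060 + 134377)*(-1/82818) + 137617*(1/383040) = 302437*(-1/82818) + 7243/20160 = -302437/82818 + 7243/20160 = -305404397/92756160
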